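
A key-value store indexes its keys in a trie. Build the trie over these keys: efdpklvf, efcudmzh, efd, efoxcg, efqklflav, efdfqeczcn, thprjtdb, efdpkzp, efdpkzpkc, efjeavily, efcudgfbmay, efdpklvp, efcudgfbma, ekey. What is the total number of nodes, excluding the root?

61

Count nodes per top-level branch (shared prefixes stored once):
  'e'-branch (efcudgfbma, efcudgfbmay, efcudmzh, efd, efdfqeczcn, efdpklvf, efdpklvp, efdpkzp, efdpkzpkc, efjeavily, efoxcg, efqklflav, ekey): 53 nodes
  't'-branch (thprjtdb): 8 nodes
Sum: 61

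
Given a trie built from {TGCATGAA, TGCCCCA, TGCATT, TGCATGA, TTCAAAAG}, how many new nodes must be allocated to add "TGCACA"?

2

Walking "TGCACA" from the root, the first 4 characters ("TGCA") follow existing edges; "C" is the first miss.
New nodes needed: |"TGCACA"| − 4 = 6 − 4 = 2.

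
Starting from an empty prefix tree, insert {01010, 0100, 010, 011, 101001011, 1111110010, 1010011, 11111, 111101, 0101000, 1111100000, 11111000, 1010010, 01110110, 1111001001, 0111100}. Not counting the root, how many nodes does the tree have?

48

For each word, the new-node count is its length minus the longest prefix already in the trie:
  "01010" → 5 new (0, 1, 0, 1, 0)
  "0100" → prefix "010" already present; 1 new (0)
  "010" → prefix "010" already present; 0 new (none)
  "011" → prefix "01" already present; 1 new (1)
  "101001011" → 9 new (1, 0, 1, 0, 0, 1, 0, 1, 1)
  "1111110010" → prefix "1" already present; 9 new (1, 1, 1, 1, 1, 0, 0, 1, 0)
  "1010011" → prefix "101001" already present; 1 new (1)
  "11111" → prefix "11111" already present; 0 new (none)
  "111101" → prefix "1111" already present; 2 new (0, 1)
  "0101000" → prefix "01010" already present; 2 new (0, 0)
  "1111100000" → prefix "11111" already present; 5 new (0, 0, 0, 0, 0)
  "11111000" → prefix "11111000" already present; 0 new (none)
  "1010010" → prefix "1010010" already present; 0 new (none)
  "01110110" → prefix "011" already present; 5 new (1, 0, 1, 1, 0)
  "1111001001" → prefix "11110" already present; 5 new (0, 1, 0, 0, 1)
  "0111100" → prefix "0111" already present; 3 new (1, 0, 0)
Total nodes = 5 + 1 + 0 + 1 + 9 + 9 + 1 + 0 + 2 + 2 + 5 + 0 + 0 + 5 + 5 + 3 = 48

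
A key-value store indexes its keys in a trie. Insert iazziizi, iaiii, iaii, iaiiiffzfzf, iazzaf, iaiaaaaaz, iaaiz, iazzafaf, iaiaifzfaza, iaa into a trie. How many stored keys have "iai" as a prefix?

Filter for entries beginning with "iai":
Words under "iai": iaiaaaaaz, iaiaifzfaza, iaii, iaiii, iaiiiffzfzf
Count: 5

5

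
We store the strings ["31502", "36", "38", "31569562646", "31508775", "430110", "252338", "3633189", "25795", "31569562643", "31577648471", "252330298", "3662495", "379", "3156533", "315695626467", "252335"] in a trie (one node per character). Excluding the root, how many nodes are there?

Count nodes per top-level branch (shared prefixes stored once):
  '2'-branch (252330298, 252335, 252338, 25795): 14 nodes
  '3'-branch (31502, 31508775, 3156533, 31569562643, 31569562646, 315695626467, 31577648471, 36, 3633189, 3662495, 379, 38): 44 nodes
  '4'-branch (430110): 6 nodes
Sum: 64

64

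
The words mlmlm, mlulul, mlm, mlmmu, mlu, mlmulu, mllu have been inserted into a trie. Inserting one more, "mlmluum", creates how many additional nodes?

3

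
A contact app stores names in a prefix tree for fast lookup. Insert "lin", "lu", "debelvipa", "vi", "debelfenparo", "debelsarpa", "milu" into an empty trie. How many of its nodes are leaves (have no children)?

7

Leaves are exactly the stored words that no other stored word extends.
Those words: "debelfenparo", "debelsarpa", "debelvipa", "lin", "lu", "milu", "vi"
Leaf count: 7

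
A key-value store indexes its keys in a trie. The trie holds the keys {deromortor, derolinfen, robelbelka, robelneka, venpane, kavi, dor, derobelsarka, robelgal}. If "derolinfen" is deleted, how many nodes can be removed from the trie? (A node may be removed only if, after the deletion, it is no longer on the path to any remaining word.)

6

Walk "derolinfen" from the leaf back toward the root, removing each node that no remaining word uses.
The suffix "linfen" (6 nodes) is used only by "derolinfen"; the node for "dero" still has the child "m", so pruning stops there.
Nodes removed: 6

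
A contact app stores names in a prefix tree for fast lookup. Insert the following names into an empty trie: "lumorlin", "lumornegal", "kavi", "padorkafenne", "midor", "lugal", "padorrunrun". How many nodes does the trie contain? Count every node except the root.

43

Insert word by word; a character creates a node only if that edge doesn't already exist:
  "lumorlin" → 8 new (l, u, m, o, r, l, i, n)
  "lumornegal" → prefix "lumor" already present; 5 new (n, e, g, a, l)
  "kavi" → 4 new (k, a, v, i)
  "padorkafenne" → 12 new (p, a, d, o, r, k, a, f, e, n, n, e)
  "midor" → 5 new (m, i, d, o, r)
  "lugal" → prefix "lu" already present; 3 new (g, a, l)
  "padorrunrun" → prefix "pador" already present; 6 new (r, u, n, r, u, n)
Total nodes = 8 + 5 + 4 + 12 + 5 + 3 + 6 = 43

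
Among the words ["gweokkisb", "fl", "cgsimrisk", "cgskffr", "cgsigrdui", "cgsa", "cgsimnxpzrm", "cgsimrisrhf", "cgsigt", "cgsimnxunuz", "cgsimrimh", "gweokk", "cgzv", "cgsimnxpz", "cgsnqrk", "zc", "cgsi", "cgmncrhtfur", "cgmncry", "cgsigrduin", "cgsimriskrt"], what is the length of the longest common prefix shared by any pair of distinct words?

Look for the deepest trie node that still has at least two words in its subtree.
e.g. "cgsigrdui" and "cgsigrduin" share the prefix "cgsigrdui" of length 9; no pair shares a longer one.
Longest shared-prefix length: 9

9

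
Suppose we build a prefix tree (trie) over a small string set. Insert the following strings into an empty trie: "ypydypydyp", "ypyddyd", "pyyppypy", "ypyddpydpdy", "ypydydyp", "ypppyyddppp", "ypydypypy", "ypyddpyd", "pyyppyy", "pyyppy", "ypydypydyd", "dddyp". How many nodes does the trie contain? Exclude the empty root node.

For each word, the new-node count is its length minus the longest prefix already in the trie:
  "ypydypydyp" → 10 new (y, p, y, d, y, p, y, d, y, p)
  "ypyddyd" → prefix "ypyd" already present; 3 new (d, y, d)
  "pyyppypy" → 8 new (p, y, y, p, p, y, p, y)
  "ypyddpydpdy" → prefix "ypydd" already present; 6 new (p, y, d, p, d, y)
  "ypydydyp" → prefix "ypydy" already present; 3 new (d, y, p)
  "ypppyyddppp" → prefix "yp" already present; 9 new (p, p, y, y, d, d, p, p, p)
  "ypydypypy" → prefix "ypydypy" already present; 2 new (p, y)
  "ypyddpyd" → prefix "ypyddpyd" already present; 0 new (none)
  "pyyppyy" → prefix "pyyppy" already present; 1 new (y)
  "pyyppy" → prefix "pyyppy" already present; 0 new (none)
  "ypydypydyd" → prefix "ypydypydy" already present; 1 new (d)
  "dddyp" → 5 new (d, d, d, y, p)
Total nodes = 10 + 3 + 8 + 6 + 3 + 9 + 2 + 0 + 1 + 0 + 1 + 5 = 48

48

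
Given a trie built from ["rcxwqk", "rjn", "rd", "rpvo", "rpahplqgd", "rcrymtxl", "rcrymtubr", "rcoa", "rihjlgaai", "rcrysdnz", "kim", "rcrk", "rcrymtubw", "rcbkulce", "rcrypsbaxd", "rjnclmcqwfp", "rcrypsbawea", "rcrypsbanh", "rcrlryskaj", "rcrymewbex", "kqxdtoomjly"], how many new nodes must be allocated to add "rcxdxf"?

3

"rcx" is already a path in the trie; the remaining "dxf" must be added.
Each of the 3 remaining characters creates one node.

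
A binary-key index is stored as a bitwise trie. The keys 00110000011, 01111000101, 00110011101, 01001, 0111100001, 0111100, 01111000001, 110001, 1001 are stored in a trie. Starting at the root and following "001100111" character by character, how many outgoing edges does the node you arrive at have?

Follow the path "001100111" to its node, then look at its outgoing edges.
Characters that immediately follow "001100111" among the stored strings: {0}.
That node has 1 child edge.

1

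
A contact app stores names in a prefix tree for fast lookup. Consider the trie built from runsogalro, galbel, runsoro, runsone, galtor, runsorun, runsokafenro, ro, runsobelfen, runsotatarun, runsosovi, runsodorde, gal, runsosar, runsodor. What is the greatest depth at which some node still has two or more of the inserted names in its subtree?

8

Equivalently: take the maximum, over all pairs, of their longest common prefix length.
"runsodor" and "runsodorde" agree on "runsodor" (8 characters) before diverging; nothing deeper is shared.
Longest shared-prefix length: 8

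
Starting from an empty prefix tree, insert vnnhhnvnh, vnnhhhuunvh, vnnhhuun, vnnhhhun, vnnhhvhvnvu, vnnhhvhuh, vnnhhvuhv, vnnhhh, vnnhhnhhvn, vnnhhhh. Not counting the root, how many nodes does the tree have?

Trie structure (* marks end of a word):
(root)
└─ v
   └─ n
      └─ n
         └─ h
            └─ h
               ├─ h *
               │  ├─ h *
               │  └─ u
               │     ├─ n *
               │     └─ u
               │        └─ n
               │           └─ v
               │              └─ h *
               ├─ n
               │  ├─ h
               │  │  └─ h
               │  │     └─ v
               │  │        └─ n *
               │  └─ v
               │     └─ n
               │        └─ h *
               ├─ u
               │  └─ u
               │     └─ n *
               └─ v
                  ├─ h
                  │  ├─ u
                  │  │  └─ h *
                  │  └─ v
                  │     └─ n
                  │        └─ v
                  │           └─ u *
                  └─ u
                     └─ h
                        └─ v *
Counting every labelled node above: 35.

35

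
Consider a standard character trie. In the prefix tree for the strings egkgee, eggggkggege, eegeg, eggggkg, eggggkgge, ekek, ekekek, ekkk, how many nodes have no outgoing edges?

Leaves are exactly the stored words that no other stored word extends.
Those words: "eegeg", "eggggkggege", "egkgee", "ekekek", "ekkk"
Leaf count: 5

5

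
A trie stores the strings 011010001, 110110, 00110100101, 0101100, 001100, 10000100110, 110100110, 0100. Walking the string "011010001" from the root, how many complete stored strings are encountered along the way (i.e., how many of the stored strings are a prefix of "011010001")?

1

Check each prefix of "011010001" against the stored set — each match is an end-marker on the path.
Prefixes of the query that are stored words: "011010001"
Count: 1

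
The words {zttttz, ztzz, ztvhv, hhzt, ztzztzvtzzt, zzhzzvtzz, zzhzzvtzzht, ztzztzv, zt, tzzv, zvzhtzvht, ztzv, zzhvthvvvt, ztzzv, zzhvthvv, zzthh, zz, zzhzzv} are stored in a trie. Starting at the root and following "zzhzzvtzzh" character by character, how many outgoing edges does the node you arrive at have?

1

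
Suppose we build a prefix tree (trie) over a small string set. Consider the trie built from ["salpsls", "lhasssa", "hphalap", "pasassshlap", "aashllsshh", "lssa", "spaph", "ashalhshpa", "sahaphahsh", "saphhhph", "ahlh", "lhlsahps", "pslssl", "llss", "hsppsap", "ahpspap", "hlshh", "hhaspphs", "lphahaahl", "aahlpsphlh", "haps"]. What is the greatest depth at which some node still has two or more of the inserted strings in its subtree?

The deepest shared node is where two words last agree before diverging.
e.g. "aahlpsphlh" and "aashllsshh" share the prefix "aa" of length 2; no pair shares a longer one.
Longest shared-prefix length: 2

2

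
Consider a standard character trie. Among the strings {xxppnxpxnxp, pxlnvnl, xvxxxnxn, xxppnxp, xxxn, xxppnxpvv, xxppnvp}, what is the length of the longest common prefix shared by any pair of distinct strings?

Look for the deepest trie node that still has at least two words in its subtree.
e.g. "xxppnxp" and "xxppnxpvv" share the prefix "xxppnxp" of length 7; no pair shares a longer one.
Longest shared-prefix length: 7

7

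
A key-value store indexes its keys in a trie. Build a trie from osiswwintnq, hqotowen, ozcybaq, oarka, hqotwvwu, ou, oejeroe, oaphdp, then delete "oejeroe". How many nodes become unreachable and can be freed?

6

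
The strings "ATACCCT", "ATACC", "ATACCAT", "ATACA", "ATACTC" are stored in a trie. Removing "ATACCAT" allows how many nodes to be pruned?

Walk "ATACCAT" from the leaf back toward the root, removing each node that no remaining word uses.
The suffix "AT" (2 nodes) is used only by "ATACCAT"; the node for "ATACC" still has the child "C", so pruning stops there.
Nodes removed: 2

2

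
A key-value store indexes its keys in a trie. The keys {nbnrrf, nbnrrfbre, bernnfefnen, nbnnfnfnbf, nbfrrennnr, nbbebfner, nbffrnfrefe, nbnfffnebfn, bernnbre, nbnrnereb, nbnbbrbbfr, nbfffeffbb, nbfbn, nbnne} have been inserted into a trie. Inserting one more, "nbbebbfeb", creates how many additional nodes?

4

Walking "nbbebbfeb" from the root, the first 5 characters ("nbbeb") follow existing edges; "b" is the first miss.
So 9 − 5 = 4 new nodes.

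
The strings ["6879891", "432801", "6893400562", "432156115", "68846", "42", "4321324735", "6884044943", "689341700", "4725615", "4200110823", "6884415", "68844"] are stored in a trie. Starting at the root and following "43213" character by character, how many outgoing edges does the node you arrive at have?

Walk "43213" from the root, arriving at one node.
Distinct next characters after "43213": 2.
That node has 1 child edge.

1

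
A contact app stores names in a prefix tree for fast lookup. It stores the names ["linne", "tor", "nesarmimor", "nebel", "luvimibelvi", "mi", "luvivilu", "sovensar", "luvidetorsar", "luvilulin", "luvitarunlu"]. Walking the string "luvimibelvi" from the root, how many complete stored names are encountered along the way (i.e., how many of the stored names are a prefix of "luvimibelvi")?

1

Walk "luvimibelvi" from the root; an end-of-word marker is hit whenever a stored word is a prefix of "luvimibelvi".
Prefixes of the query that are stored words: "luvimibelvi"
Count: 1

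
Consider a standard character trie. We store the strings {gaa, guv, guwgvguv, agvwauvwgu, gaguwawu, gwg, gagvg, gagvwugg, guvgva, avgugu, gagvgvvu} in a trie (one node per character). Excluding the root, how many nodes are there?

Count nodes per top-level branch (shared prefixes stored once):
  'a'-branch (agvwauvwgu, avgugu): 15 nodes
  'g'-branch (gaa, gaguwawu, gagvg, gagvgvvu, gagvwugg, guv, guvgva, guwgvguv, gwg): 31 nodes
Sum: 46

46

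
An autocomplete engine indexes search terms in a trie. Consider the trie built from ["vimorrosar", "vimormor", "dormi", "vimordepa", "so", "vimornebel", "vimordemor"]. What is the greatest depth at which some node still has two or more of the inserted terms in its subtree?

The deepest shared node is where two words last agree before diverging.
e.g. "vimordemor" and "vimordepa" share the prefix "vimorde" of length 7; no pair shares a longer one.
Longest shared-prefix length: 7

7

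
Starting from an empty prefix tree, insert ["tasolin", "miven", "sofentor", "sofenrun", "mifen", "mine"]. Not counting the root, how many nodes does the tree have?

Count nodes per top-level branch (shared prefixes stored once):
  'm'-branch (mifen, mine, miven): 10 nodes
  's'-branch (sofenrun, sofentor): 11 nodes
  't'-branch (tasolin): 7 nodes
Sum: 28

28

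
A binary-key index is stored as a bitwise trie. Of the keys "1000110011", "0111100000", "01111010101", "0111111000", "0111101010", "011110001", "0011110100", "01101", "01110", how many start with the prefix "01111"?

5

Walk to "01111"; the words in its subtree are exactly those with that prefix.
Matches: "0111100000", "011110001", "0111101010", "01111010101", "0111111000"
Count: 5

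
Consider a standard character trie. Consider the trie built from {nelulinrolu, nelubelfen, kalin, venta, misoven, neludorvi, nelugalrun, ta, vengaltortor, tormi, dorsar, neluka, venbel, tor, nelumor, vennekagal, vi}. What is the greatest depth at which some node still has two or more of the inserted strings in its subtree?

4

Equivalently: take the maximum, over all pairs, of their longest common prefix length.
"nelubelfen" and "neludorvi" agree on "nelu" (4 characters) before diverging; nothing deeper is shared.
Longest shared-prefix length: 4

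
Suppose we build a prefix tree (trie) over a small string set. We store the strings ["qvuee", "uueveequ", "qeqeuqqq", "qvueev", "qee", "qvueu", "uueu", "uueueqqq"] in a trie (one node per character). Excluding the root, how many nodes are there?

Trace insertions, counting only characters that open a new branch:
  "qvuee" → 5 new (q, v, u, e, e)
  "uueveequ" → 8 new (u, u, e, v, e, e, q, u)
  "qeqeuqqq" → prefix "q" already present; 7 new (e, q, e, u, q, q, q)
  "qvueev" → prefix "qvuee" already present; 1 new (v)
  "qee" → prefix "qe" already present; 1 new (e)
  "qvueu" → prefix "qvue" already present; 1 new (u)
  "uueu" → prefix "uue" already present; 1 new (u)
  "uueueqqq" → prefix "uueu" already present; 4 new (e, q, q, q)
Total nodes = 5 + 8 + 7 + 1 + 1 + 1 + 1 + 4 = 28

28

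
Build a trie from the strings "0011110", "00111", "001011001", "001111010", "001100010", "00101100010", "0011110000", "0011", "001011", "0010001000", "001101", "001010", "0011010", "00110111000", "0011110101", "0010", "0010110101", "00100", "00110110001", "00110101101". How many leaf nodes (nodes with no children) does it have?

11

Leaves are exactly the stored words that no other stored word extends.
Those words: "0010001000", "001010", "00101100010", "001011001", "0010110101", "001100010", "00110101101", "00110110001", "00110111000", "0011110000", "0011110101"
Leaf count: 11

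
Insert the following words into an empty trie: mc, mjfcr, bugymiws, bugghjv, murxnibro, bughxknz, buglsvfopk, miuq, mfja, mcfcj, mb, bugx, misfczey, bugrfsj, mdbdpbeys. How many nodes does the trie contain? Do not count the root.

Count nodes per top-level branch (shared prefixes stored once):
  'b'-branch (bugghjv, bughxknz, buglsvfopk, bugrfsj, bugx, bugymiws): 29 nodes
  'm'-branch (mb, mc, mcfcj, mdbdpbeys, mfja, misfczey, miuq, mjfcr, murxnibro): 38 nodes
Sum: 67

67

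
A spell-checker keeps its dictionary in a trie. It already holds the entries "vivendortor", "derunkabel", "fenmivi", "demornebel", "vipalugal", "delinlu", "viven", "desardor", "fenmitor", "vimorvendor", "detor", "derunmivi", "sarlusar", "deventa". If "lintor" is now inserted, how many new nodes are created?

6

Nothing in the trie begins with "l"; the whole of "lintor" is new.
6 − 0 = 6 new nodes.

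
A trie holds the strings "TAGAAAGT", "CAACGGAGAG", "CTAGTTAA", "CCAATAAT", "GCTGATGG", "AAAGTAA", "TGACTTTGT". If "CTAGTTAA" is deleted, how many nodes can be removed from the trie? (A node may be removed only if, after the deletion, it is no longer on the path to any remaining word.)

7

After clearing the end-marker at "CTAGTTAA", prune upward until reaching a node still needed by another word.
The suffix "TAGTTAA" (7 nodes) is used only by "CTAGTTAA"; the node for "C" still has the child "A", so pruning stops there.
Nodes removed: 7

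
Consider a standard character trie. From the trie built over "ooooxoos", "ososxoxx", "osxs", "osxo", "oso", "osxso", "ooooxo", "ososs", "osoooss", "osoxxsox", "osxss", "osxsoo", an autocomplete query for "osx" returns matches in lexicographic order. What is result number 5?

Filter for "osx…" and sort: "osxo", "osxs", "osxso", "osxsoo", "osxss"
The 5th is osxss.

osxss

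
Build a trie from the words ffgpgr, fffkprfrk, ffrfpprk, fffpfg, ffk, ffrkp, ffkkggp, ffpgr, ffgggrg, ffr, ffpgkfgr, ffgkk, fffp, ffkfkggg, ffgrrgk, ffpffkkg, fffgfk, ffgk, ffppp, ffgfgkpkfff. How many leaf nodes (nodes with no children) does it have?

16

A leaf is a node with no children — equivalently, the end of a word that is not a proper prefix of any other stored word.
Those words: "fffgfk", "fffkprfrk", "fffpfg", "ffgfgkpkfff", "ffgggrg", "ffgkk", "ffgpgr", "ffgrrgk", "ffkfkggg", "ffkkggp", "ffpffkkg", "ffpgkfgr", "ffpgr", "ffppp", "ffrfpprk", "ffrkp"
Leaf count: 16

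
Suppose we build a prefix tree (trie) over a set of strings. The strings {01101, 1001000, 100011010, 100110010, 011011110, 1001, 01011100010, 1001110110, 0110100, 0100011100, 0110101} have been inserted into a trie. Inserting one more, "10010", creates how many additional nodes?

0

"10010" is already a full path in the trie; only an end-marker is added.
No new nodes are needed: 0.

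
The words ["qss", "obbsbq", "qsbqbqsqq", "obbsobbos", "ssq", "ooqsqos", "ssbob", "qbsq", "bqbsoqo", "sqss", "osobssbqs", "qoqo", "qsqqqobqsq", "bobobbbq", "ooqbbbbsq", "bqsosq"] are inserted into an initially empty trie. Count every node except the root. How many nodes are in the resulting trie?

82

For each word, the new-node count is its length minus the longest prefix already in the trie:
  "qss" → 3 new (q, s, s)
  "obbsbq" → 6 new (o, b, b, s, b, q)
  "qsbqbqsqq" → prefix "qs" already present; 7 new (b, q, b, q, s, q, q)
  "obbsobbos" → prefix "obbs" already present; 5 new (o, b, b, o, s)
  "ssq" → 3 new (s, s, q)
  "ooqsqos" → prefix "o" already present; 6 new (o, q, s, q, o, s)
  "ssbob" → prefix "ss" already present; 3 new (b, o, b)
  "qbsq" → prefix "q" already present; 3 new (b, s, q)
  "bqbsoqo" → 7 new (b, q, b, s, o, q, o)
  "sqss" → prefix "s" already present; 3 new (q, s, s)
  "osobssbqs" → prefix "o" already present; 8 new (s, o, b, s, s, b, q, s)
  "qoqo" → prefix "q" already present; 3 new (o, q, o)
  "qsqqqobqsq" → prefix "qs" already present; 8 new (q, q, q, o, b, q, s, q)
  "bobobbbq" → prefix "b" already present; 7 new (o, b, o, b, b, b, q)
  "ooqbbbbsq" → prefix "ooq" already present; 6 new (b, b, b, b, s, q)
  "bqsosq" → prefix "bq" already present; 4 new (s, o, s, q)
Total nodes = 3 + 6 + 7 + 5 + 3 + 6 + 3 + 3 + 7 + 3 + 8 + 3 + 8 + 7 + 6 + 4 = 82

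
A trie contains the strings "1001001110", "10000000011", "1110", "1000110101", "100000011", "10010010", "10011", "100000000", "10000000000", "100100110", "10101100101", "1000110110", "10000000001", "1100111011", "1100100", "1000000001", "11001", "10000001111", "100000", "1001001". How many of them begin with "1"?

20

Traverse to the node for "1", then collect every word in that subtree.
Words under "1": 100000, 100000000, 10000000000, 10000000001, 1000000001, 10000000011, 100000011, 10000001111, 1000110101, 1000110110, 1001001, 10010010, 100100110, 1001001110, 10011, 10101100101, 11001, 1100100, 1100111011, 1110
Count: 20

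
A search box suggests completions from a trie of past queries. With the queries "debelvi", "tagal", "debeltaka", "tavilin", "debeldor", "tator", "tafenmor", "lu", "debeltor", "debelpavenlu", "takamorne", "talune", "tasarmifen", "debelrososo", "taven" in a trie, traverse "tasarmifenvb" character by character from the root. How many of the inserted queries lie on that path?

Traverse "tasarmifenvb" character by character; count nodes along the way that are marked as word ends.
Prefixes of the query that are stored words: "tasarmifen"
Count: 1

1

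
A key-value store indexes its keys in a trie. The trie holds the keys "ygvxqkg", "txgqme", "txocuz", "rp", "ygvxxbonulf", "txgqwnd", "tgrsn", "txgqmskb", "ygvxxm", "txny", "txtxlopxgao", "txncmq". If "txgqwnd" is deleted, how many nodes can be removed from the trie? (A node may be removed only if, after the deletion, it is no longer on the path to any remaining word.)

Walk "txgqwnd" from the leaf back toward the root, removing each node that no remaining word uses.
The suffix "wnd" (3 nodes) is used only by "txgqwnd"; the node for "txgq" still has the child "m", so pruning stops there.
Nodes removed: 3

3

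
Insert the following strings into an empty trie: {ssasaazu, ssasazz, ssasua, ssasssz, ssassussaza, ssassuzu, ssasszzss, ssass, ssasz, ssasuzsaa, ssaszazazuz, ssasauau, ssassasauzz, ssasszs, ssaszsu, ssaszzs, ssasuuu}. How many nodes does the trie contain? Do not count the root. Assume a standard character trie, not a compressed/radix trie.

Insert word by word; a character creates a node only if that edge doesn't already exist:
  "ssasaazu" → 8 new (s, s, a, s, a, a, z, u)
  "ssasazz" → prefix "ssasa" already present; 2 new (z, z)
  "ssasua" → prefix "ssas" already present; 2 new (u, a)
  "ssasssz" → prefix "ssas" already present; 3 new (s, s, z)
  "ssassussaza" → prefix "ssass" already present; 6 new (u, s, s, a, z, a)
  "ssassuzu" → prefix "ssassu" already present; 2 new (z, u)
  "ssasszzss" → prefix "ssass" already present; 4 new (z, z, s, s)
  "ssass" → prefix "ssass" already present; 0 new (none)
  "ssasz" → prefix "ssas" already present; 1 new (z)
  "ssasuzsaa" → prefix "ssasu" already present; 4 new (z, s, a, a)
  "ssaszazazuz" → prefix "ssasz" already present; 6 new (a, z, a, z, u, z)
  "ssasauau" → prefix "ssasa" already present; 3 new (u, a, u)
  "ssassasauzz" → prefix "ssass" already present; 6 new (a, s, a, u, z, z)
  "ssasszs" → prefix "ssassz" already present; 1 new (s)
  "ssaszsu" → prefix "ssasz" already present; 2 new (s, u)
  "ssaszzs" → prefix "ssasz" already present; 2 new (z, s)
  "ssasuuu" → prefix "ssasu" already present; 2 new (u, u)
Total nodes = 8 + 2 + 2 + 3 + 6 + 2 + 4 + 0 + 1 + 4 + 6 + 3 + 6 + 1 + 2 + 2 + 2 = 54

54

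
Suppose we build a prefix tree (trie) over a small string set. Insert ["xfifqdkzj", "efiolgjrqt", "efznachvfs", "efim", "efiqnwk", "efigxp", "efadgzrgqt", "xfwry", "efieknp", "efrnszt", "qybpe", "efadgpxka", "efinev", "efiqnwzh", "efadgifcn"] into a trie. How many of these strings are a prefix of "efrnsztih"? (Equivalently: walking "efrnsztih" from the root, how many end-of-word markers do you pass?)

1

Walk "efrnsztih" from the root; an end-of-word marker is hit whenever a stored word is a prefix of "efrnsztih".
Prefixes of the query that are stored words: "efrnszt"
Count: 1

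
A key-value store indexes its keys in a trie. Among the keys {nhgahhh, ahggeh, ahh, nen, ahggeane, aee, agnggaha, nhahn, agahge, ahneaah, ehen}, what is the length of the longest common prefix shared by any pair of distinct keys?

Look for the deepest trie node that still has at least two words in its subtree.
"ahggeane" and "ahggeh" agree on "ahgge" (5 characters) before diverging; nothing deeper is shared.
Longest shared-prefix length: 5

5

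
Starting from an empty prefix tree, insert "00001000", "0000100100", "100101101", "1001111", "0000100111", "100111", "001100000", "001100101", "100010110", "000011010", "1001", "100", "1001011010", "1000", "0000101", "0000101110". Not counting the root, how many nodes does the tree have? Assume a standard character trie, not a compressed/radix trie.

50

Insert word by word; a character creates a node only if that edge doesn't already exist:
  "00001000" → 8 new (0, 0, 0, 0, 1, 0, 0, 0)
  "0000100100" → prefix "0000100" already present; 3 new (1, 0, 0)
  "100101101" → 9 new (1, 0, 0, 1, 0, 1, 1, 0, 1)
  "1001111" → prefix "1001" already present; 3 new (1, 1, 1)
  "0000100111" → prefix "00001001" already present; 2 new (1, 1)
  "100111" → prefix "100111" already present; 0 new (none)
  "001100000" → prefix "00" already present; 7 new (1, 1, 0, 0, 0, 0, 0)
  "001100101" → prefix "001100" already present; 3 new (1, 0, 1)
  "100010110" → prefix "100" already present; 6 new (0, 1, 0, 1, 1, 0)
  "000011010" → prefix "00001" already present; 4 new (1, 0, 1, 0)
  "1001" → prefix "1001" already present; 0 new (none)
  "100" → prefix "100" already present; 0 new (none)
  "1001011010" → prefix "100101101" already present; 1 new (0)
  "1000" → prefix "1000" already present; 0 new (none)
  "0000101" → prefix "000010" already present; 1 new (1)
  "0000101110" → prefix "0000101" already present; 3 new (1, 1, 0)
Total nodes = 8 + 3 + 9 + 3 + 2 + 0 + 7 + 3 + 6 + 4 + 0 + 0 + 1 + 0 + 1 + 3 = 50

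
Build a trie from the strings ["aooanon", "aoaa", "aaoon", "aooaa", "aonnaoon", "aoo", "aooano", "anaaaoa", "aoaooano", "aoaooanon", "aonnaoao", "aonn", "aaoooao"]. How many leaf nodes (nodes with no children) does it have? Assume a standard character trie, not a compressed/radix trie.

Leaves are exactly the stored words that no other stored word extends.
Those words: "aaoon", "aaoooao", "anaaaoa", "aoaa", "aoaooanon", "aonnaoao", "aonnaoon", "aooaa", "aooanon"
Leaf count: 9

9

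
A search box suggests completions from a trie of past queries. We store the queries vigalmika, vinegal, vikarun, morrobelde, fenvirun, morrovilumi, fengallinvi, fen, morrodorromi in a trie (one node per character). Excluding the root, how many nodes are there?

58

For each word, the new-node count is its length minus the longest prefix already in the trie:
  "vigalmika" → 9 new (v, i, g, a, l, m, i, k, a)
  "vinegal" → prefix "vi" already present; 5 new (n, e, g, a, l)
  "vikarun" → prefix "vi" already present; 5 new (k, a, r, u, n)
  "morrobelde" → 10 new (m, o, r, r, o, b, e, l, d, e)
  "fenvirun" → 8 new (f, e, n, v, i, r, u, n)
  "morrovilumi" → prefix "morro" already present; 6 new (v, i, l, u, m, i)
  "fengallinvi" → prefix "fen" already present; 8 new (g, a, l, l, i, n, v, i)
  "fen" → prefix "fen" already present; 0 new (none)
  "morrodorromi" → prefix "morro" already present; 7 new (d, o, r, r, o, m, i)
Total nodes = 9 + 5 + 5 + 10 + 8 + 6 + 8 + 0 + 7 = 58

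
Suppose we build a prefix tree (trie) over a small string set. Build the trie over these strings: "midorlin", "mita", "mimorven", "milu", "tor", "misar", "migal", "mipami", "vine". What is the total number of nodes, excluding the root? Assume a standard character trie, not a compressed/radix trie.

Insert word by word; a character creates a node only if that edge doesn't already exist:
  "midorlin" → 8 new (m, i, d, o, r, l, i, n)
  "mita" → prefix "mi" already present; 2 new (t, a)
  "mimorven" → prefix "mi" already present; 6 new (m, o, r, v, e, n)
  "milu" → prefix "mi" already present; 2 new (l, u)
  "tor" → 3 new (t, o, r)
  "misar" → prefix "mi" already present; 3 new (s, a, r)
  "migal" → prefix "mi" already present; 3 new (g, a, l)
  "mipami" → prefix "mi" already present; 4 new (p, a, m, i)
  "vine" → 4 new (v, i, n, e)
Total nodes = 8 + 2 + 6 + 2 + 3 + 3 + 3 + 4 + 4 = 35

35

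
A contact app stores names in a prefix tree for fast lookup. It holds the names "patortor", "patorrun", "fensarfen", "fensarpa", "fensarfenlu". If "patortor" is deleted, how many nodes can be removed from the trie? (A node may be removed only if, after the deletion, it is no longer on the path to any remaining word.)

3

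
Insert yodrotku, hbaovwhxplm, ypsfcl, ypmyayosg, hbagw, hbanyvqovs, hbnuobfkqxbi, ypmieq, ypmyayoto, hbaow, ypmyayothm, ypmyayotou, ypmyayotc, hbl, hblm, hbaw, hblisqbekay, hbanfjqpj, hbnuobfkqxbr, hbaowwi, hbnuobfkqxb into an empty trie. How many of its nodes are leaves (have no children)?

17

A leaf is a node with no children — equivalently, the end of a word that is not a proper prefix of any other stored word.
Those words: "hbagw", "hbanfjqpj", "hbanyvqovs", "hbaovwhxplm", "hbaowwi", "hbaw", "hblisqbekay", "hblm", "hbnuobfkqxbi", "hbnuobfkqxbr", "yodrotku", "ypmieq", "ypmyayosg", "ypmyayotc", "ypmyayothm", "ypmyayotou", "ypsfcl"
Leaf count: 17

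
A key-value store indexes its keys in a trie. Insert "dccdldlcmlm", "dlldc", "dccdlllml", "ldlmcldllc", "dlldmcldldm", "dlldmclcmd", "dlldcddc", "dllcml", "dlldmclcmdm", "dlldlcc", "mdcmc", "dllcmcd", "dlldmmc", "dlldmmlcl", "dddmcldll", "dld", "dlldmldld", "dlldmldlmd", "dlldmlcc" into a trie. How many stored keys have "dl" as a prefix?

14

Filter for entries beginning with "dl":
Words under "dl": dld, dllcmcd, dllcml, dlldc, dlldcddc, dlldlcc, dlldmclcmd, dlldmclcmdm, dlldmcldldm, dlldmlcc, dlldmldld, dlldmldlmd, dlldmmc, dlldmmlcl
Count: 14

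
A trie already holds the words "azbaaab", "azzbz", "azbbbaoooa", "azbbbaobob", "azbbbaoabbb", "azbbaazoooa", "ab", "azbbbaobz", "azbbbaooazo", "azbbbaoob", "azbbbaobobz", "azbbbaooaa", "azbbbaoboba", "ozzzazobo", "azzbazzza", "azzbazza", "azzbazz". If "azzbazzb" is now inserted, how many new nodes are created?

1

"azzbazz" is already a path in the trie; the remaining "b" must be added.
Each of the 1 remaining characters creates one node.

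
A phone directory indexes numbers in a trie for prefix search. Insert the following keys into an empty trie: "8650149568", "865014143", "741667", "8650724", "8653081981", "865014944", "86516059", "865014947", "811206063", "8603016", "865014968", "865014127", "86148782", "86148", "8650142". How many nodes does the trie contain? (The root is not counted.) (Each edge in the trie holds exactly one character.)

61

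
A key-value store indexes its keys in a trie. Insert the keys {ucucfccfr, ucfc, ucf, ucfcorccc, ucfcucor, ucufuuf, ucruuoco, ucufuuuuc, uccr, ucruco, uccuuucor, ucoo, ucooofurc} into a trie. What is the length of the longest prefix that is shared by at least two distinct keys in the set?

Equivalently: take the maximum, over all pairs, of their longest common prefix length.
e.g. "ucufuuf" and "ucufuuuuc" share the prefix "ucufuu" of length 6; no pair shares a longer one.
Longest shared-prefix length: 6

6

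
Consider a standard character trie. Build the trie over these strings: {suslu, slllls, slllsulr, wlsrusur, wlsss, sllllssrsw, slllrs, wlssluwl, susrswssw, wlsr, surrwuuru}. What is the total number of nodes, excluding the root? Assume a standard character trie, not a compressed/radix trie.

Count nodes per top-level branch (shared prefixes stored once):
  's'-branch (slllls, sllllssrsw, slllrs, slllsulr, surrwuuru, suslu, susrswssw): 33 nodes
  'w'-branch (wlsr, wlsrusur, wlssluwl, wlsss): 14 nodes
Sum: 47

47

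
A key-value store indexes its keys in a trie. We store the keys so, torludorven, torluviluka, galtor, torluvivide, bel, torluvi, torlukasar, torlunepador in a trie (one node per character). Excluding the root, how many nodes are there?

44

Insert word by word; a character creates a node only if that edge doesn't already exist:
  "so" → 2 new (s, o)
  "torludorven" → 11 new (t, o, r, l, u, d, o, r, v, e, n)
  "torluviluka" → prefix "torlu" already present; 6 new (v, i, l, u, k, a)
  "galtor" → 6 new (g, a, l, t, o, r)
  "torluvivide" → prefix "torluvi" already present; 4 new (v, i, d, e)
  "bel" → 3 new (b, e, l)
  "torluvi" → prefix "torluvi" already present; 0 new (none)
  "torlukasar" → prefix "torlu" already present; 5 new (k, a, s, a, r)
  "torlunepador" → prefix "torlu" already present; 7 new (n, e, p, a, d, o, r)
Total nodes = 2 + 11 + 6 + 6 + 4 + 3 + 0 + 5 + 7 = 44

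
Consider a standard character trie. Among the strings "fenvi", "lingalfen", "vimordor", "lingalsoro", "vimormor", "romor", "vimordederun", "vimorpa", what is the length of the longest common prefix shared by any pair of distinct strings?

6

Look for the deepest trie node that still has at least two words in its subtree.
"lingalfen" and "lingalsoro" agree on "lingal" (6 characters) before diverging; nothing deeper is shared.
Longest shared-prefix length: 6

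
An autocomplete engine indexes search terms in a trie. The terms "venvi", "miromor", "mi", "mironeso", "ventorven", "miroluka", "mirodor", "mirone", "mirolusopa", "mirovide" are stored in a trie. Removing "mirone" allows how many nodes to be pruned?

A node on "mirone"'s path can go only if nothing else ends at it or branches off below it.
Every node on "mirone" is still needed (e.g. by "mironeso"), so nothing is freed.
Nodes removed: 0

0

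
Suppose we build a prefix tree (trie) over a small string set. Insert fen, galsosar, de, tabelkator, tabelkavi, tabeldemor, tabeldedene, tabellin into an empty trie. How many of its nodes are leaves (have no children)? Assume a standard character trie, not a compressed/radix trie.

A leaf is a node with no children — equivalently, the end of a word that is not a proper prefix of any other stored word.
Those words: "de", "fen", "galsosar", "tabeldedene", "tabeldemor", "tabelkator", "tabelkavi", "tabellin"
Leaf count: 8

8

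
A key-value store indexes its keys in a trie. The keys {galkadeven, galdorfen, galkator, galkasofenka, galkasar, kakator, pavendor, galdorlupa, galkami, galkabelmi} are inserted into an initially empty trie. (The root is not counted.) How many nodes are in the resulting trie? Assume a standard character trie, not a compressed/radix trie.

54

Insert word by word; a character creates a node only if that edge doesn't already exist:
  "galkadeven" → 10 new (g, a, l, k, a, d, e, v, e, n)
  "galdorfen" → prefix "gal" already present; 6 new (d, o, r, f, e, n)
  "galkator" → prefix "galka" already present; 3 new (t, o, r)
  "galkasofenka" → prefix "galka" already present; 7 new (s, o, f, e, n, k, a)
  "galkasar" → prefix "galkas" already present; 2 new (a, r)
  "kakator" → 7 new (k, a, k, a, t, o, r)
  "pavendor" → 8 new (p, a, v, e, n, d, o, r)
  "galdorlupa" → prefix "galdor" already present; 4 new (l, u, p, a)
  "galkami" → prefix "galka" already present; 2 new (m, i)
  "galkabelmi" → prefix "galka" already present; 5 new (b, e, l, m, i)
Total nodes = 10 + 6 + 3 + 7 + 2 + 7 + 8 + 4 + 2 + 5 = 54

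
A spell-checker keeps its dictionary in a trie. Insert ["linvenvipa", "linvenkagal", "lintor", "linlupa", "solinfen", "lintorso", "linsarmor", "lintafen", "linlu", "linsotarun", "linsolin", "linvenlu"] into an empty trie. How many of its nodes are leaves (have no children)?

Leaves are exactly the stored words that no other stored word extends.
Those words: "linlupa", "linsarmor", "linsolin", "linsotarun", "lintafen", "lintorso", "linvenkagal", "linvenlu", "linvenvipa", "solinfen"
Leaf count: 10

10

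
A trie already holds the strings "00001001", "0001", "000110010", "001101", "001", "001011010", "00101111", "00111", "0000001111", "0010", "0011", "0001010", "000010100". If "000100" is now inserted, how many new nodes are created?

"00010" is already a path in the trie; the remaining "0" must be added.
New nodes needed: |"000100"| − 5 = 6 − 5 = 1.

1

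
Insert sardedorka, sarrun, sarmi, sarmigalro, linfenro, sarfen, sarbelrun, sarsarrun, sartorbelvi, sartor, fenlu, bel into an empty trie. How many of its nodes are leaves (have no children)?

10

Leaves are exactly the stored words that no other stored word extends.
Those words: "bel", "fenlu", "linfenro", "sarbelrun", "sardedorka", "sarfen", "sarmigalro", "sarrun", "sarsarrun", "sartorbelvi"
Leaf count: 10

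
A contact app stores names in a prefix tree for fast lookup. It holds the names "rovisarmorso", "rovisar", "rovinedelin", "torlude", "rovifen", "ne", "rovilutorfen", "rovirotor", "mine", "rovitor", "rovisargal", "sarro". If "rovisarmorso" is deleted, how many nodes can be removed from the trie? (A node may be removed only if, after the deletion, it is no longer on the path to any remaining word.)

5

A node on "rovisarmorso"'s path can go only if nothing else ends at it or branches off below it.
The suffix "morso" (5 nodes) is used only by "rovisarmorso"; the node for "rovisar" still has the child "g", so pruning stops there.
Nodes removed: 5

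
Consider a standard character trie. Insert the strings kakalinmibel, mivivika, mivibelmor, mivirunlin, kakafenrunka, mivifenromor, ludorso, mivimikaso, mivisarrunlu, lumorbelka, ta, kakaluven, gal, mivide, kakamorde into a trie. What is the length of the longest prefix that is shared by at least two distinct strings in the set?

Look for the deepest trie node that still has at least two words in its subtree.
e.g. "kakalinmibel" and "kakaluven" share the prefix "kakal" of length 5; no pair shares a longer one.
Longest shared-prefix length: 5

5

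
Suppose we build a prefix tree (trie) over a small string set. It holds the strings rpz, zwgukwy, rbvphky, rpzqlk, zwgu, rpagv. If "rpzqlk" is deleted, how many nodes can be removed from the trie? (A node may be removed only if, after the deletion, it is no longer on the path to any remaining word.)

A node on "rpzqlk"'s path can go only if nothing else ends at it or branches off below it.
The suffix "qlk" (3 nodes) is used only by "rpzqlk"; "rpz" is itself a stored word, so pruning stops there.
Nodes removed: 3

3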